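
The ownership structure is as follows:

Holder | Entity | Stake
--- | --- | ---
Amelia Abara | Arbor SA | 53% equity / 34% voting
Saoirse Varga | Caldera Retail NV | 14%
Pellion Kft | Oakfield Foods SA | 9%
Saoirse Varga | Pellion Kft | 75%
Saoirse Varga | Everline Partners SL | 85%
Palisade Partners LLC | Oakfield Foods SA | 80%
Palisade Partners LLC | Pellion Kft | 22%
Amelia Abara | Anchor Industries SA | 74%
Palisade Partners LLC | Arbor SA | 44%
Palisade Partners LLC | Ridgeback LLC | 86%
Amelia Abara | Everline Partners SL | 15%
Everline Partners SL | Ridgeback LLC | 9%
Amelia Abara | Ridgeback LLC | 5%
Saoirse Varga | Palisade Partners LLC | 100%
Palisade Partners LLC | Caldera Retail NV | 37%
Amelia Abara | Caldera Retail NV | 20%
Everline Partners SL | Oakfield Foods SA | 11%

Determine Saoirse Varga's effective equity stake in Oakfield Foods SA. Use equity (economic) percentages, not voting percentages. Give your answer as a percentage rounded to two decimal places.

Saoirse reaches Oakfield along 4 paths.
Via Palisade: 100% × 80% = 80%.
Via Everline: 85% × 11% = 9.35%.
Via Palisade → Pellion: 100% × 22% × 9% = 1.98%.
Via Pellion: 75% × 9% = 6.75%.
Total: 80% + 9.35% + 1.98% + 6.75% = 98.08%.

98.08%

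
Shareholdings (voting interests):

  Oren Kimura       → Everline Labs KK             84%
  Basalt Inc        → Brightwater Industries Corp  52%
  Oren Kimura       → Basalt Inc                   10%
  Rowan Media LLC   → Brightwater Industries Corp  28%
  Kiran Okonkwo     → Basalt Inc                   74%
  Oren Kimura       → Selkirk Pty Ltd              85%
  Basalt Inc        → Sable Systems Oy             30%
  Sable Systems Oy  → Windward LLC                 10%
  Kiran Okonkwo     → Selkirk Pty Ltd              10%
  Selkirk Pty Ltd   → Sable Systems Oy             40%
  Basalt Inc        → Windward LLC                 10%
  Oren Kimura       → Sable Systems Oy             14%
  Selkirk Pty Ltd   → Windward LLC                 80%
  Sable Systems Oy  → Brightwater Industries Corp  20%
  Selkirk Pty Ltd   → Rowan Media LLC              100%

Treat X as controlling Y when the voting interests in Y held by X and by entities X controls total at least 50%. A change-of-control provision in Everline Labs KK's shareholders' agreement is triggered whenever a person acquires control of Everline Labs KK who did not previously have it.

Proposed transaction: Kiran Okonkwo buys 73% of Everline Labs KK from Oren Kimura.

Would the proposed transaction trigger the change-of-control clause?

Yes

The purchase adds only to Kiran's holdings (Oren's stake shrinks), so Kiran is the only person who could newly come to control Everline.
Kiran holds 74% of Basalt, so Kiran controls Basalt.
Basalt holds 52% of Brightwater, so Kiran controls Brightwater.
Neither Kiran nor any entity Kiran controls holds any voting interest in Everline.
So before the transaction, Kiran does not control Everline.
After the purchase, Kiran holds 73% of Everline directly, and Oren's stake falls to 11%.
Kiran holds 73% of Everline, so Kiran controls Everline.
Kiran did not control Everline before and does after, so the clause is triggered.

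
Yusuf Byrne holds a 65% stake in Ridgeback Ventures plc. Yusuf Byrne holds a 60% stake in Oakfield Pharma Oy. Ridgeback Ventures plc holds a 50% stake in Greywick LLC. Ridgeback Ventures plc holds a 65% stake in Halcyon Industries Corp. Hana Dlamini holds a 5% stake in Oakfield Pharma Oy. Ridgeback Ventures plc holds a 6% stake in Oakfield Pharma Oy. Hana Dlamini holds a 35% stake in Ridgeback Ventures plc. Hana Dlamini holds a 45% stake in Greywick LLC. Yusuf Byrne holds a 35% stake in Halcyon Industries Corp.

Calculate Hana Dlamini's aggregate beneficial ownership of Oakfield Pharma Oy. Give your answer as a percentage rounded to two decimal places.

7.10%

Hana reaches Oakfield along 2 paths.
Direct stake: 5% = 5%.
Via Ridgeback: 35% × 6% = 2.1%.
Total: 5% + 2.1% = 7.1%.
Rounded: 7.10%.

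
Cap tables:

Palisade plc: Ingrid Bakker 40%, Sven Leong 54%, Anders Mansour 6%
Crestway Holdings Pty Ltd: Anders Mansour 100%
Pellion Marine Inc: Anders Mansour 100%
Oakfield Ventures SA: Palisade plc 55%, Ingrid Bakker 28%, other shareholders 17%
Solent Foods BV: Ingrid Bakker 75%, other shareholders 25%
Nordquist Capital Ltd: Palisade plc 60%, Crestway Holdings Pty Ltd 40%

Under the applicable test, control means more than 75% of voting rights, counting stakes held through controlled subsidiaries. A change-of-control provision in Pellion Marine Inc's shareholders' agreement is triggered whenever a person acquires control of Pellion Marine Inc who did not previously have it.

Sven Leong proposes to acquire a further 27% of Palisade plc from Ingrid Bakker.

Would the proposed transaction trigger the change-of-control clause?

No

The purchase adds only to Sven's holdings (Ingrid's stake shrinks), so Sven is the only person who could newly come to control Pellion.
Sven's largest direct stake is 54% in Palisade, which does not meet the threshold, so Sven controls no company.
Neither Sven nor any entity Sven controls holds any voting interest in Pellion.
So before the transaction, Sven does not control Pellion.
After the purchase, Sven's direct stake in Palisade rises to 54% + 27% = 81%, and Ingrid's stake falls to 13%.
Sven holds 81% of Palisade, so Sven controls Palisade.
After the transaction, neither Sven nor any entity Sven controls holds a voting interest in Pellion, so Sven still does not control it.
No new person acquires control, so the clause is not triggered.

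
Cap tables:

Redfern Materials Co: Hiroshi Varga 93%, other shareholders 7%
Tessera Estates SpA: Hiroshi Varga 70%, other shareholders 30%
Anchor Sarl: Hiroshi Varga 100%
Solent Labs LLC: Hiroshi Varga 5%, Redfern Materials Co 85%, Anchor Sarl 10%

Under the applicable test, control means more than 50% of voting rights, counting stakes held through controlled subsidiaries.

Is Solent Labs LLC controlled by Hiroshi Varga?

Yes

Hiroshi holds 100% of Anchor, so Hiroshi controls Anchor.
Hiroshi holds 93% of Redfern, so Hiroshi controls Redfern.
Hiroshi and Redfern and Anchor together hold 5% + 85% + 10% = 100% of Solent, so Hiroshi controls Solent.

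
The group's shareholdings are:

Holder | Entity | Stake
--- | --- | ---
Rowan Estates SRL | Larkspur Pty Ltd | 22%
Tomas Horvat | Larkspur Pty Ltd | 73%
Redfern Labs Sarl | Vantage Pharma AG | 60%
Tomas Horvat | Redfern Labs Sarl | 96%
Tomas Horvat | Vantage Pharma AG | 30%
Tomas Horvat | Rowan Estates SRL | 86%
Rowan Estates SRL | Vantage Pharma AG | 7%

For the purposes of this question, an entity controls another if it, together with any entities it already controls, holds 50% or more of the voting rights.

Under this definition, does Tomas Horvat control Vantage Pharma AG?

Tomas holds 86% of Rowan, so Tomas controls Rowan.
Tomas holds 96% of Redfern, so Tomas controls Redfern.
Tomas and Redfern and Rowan together hold 30% + 60% + 7% = 97% of Vantage, so Tomas controls Vantage.

Yes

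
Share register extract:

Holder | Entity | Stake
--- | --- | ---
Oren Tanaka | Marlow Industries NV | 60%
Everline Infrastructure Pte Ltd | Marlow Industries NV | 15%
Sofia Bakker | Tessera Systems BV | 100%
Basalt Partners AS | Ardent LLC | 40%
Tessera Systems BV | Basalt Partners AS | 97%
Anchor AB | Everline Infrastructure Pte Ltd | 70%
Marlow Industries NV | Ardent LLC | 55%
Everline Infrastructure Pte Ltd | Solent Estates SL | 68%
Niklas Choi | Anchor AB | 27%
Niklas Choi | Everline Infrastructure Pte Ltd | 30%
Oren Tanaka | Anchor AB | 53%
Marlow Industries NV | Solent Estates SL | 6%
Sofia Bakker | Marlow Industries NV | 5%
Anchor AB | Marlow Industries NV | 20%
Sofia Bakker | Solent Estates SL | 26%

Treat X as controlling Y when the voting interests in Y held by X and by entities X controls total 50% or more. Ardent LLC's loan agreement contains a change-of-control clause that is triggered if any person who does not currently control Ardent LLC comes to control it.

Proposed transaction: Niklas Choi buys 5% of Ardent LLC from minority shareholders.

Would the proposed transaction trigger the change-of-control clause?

The purchase changes only Niklas's holdings, so Niklas is the only person who could newly come to control Ardent.
Niklas's largest direct stake is 30% in Everline, which does not meet the threshold, so Niklas controls no company.
Neither Niklas nor any entity Niklas controls holds any voting interest in Ardent.
So before the transaction, Niklas does not control Ardent.
After the purchase, Niklas holds 5% of Ardent directly.
After the transaction, Niklas's side holds 5% of Ardent, not ≥ 50%, so Niklas still does not control Ardent.
No new person acquires control, so the clause is not triggered.

No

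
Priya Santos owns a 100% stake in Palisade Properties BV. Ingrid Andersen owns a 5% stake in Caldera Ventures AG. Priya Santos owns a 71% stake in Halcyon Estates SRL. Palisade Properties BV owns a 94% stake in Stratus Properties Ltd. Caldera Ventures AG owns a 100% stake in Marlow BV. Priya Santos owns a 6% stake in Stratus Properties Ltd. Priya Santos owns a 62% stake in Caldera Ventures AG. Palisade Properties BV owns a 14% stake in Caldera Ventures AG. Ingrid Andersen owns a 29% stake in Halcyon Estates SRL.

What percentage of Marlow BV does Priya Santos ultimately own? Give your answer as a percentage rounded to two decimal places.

Priya reaches Marlow along 2 paths.
Via Caldera: 62% × 100% = 62%.
Via Palisade → Caldera: 100% × 14% × 100% = 14%.
Total: 62% + 14% = 76%.
Rounded: 76.00%.

76.00%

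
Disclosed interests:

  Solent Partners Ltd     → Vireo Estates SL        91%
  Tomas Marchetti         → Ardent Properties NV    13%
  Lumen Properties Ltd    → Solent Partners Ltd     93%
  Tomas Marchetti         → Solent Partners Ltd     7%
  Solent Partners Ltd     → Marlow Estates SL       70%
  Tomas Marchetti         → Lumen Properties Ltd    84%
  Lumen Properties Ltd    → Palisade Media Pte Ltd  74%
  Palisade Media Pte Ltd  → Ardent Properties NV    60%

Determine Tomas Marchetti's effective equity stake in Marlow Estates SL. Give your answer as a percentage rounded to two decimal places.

59.58%

Tomas reaches Marlow along 2 paths.
Via Solent: 7% × 70% = 4.9%.
Via Lumen → Solent: 84% × 93% × 70% = 54.684%.
Total: 4.9% + 54.684% = 59.584%.
Rounded: 59.58%.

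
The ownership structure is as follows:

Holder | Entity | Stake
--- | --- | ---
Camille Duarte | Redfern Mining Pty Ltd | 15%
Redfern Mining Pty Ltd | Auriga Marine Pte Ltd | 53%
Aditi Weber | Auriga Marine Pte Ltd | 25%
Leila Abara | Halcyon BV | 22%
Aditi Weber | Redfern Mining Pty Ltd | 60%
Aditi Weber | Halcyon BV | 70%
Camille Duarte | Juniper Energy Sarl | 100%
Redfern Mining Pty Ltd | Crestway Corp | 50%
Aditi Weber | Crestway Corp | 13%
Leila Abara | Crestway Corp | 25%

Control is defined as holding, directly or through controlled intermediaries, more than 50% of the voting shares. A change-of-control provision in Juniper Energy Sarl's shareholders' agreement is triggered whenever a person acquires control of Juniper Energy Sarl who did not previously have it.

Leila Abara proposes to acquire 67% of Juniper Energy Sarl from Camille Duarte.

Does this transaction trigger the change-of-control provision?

The purchase adds only to Leila's holdings (Camille's stake shrinks), so Leila is the only person who could newly come to control Juniper.
Leila's largest direct stake is 25% in Crestway, which does not meet the threshold, so Leila controls no company.
Neither Leila nor any entity Leila controls holds any voting interest in Juniper.
So before the transaction, Leila does not control Juniper.
After the purchase, Leila holds 67% of Juniper directly, and Camille's stake falls to 33%.
Leila holds 67% of Juniper, so Leila controls Juniper.
Leila did not control Juniper before and does after, so the clause is triggered.

Yes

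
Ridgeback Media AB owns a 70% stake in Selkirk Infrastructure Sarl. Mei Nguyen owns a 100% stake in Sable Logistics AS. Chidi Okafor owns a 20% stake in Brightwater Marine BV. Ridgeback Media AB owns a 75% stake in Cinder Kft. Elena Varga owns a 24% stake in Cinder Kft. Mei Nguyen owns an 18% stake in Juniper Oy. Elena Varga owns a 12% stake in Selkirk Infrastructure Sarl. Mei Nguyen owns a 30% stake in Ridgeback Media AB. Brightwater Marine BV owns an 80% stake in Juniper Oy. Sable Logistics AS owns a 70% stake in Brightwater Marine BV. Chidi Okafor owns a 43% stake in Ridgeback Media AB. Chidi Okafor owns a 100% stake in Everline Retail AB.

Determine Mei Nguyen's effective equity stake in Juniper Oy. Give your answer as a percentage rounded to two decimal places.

Mei reaches Juniper along 2 paths.
Direct stake: 18% = 18%.
Via Sable → Brightwater: 100% × 70% × 80% = 56%.
Total: 18% + 56% = 74%.
Rounded: 74.00%.

74.00%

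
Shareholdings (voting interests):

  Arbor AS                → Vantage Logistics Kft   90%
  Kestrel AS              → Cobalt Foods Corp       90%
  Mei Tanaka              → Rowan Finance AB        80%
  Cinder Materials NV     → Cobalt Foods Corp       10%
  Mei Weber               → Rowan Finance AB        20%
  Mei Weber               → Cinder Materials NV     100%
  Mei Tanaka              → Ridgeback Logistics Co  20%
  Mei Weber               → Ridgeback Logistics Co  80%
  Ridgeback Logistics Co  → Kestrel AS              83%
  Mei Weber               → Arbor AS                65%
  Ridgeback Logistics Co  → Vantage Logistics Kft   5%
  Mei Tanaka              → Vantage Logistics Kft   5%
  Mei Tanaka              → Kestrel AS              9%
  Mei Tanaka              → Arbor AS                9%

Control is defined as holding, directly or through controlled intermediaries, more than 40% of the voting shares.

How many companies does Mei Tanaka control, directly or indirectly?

1

Mei Tanaka holds 80% of Rowan, so Mei Tanaka controls Rowan.
No other company's threshold is met.
Mei Tanaka controls 1 company.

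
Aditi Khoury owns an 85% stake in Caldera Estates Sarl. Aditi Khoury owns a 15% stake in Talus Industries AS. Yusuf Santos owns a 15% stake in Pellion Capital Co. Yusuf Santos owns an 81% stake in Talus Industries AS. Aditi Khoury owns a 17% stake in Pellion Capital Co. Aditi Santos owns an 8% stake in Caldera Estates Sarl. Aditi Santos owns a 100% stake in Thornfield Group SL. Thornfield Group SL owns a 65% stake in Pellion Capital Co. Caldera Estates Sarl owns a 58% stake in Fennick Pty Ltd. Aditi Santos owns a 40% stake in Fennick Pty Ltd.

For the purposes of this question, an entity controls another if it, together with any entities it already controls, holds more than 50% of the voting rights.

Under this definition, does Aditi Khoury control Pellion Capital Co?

Aditi Khoury holds 85% of Caldera, so Aditi Khoury controls Caldera.
Caldera holds 58% of Fennick, so Aditi Khoury controls Fennick.
In Pellion, Aditi Khoury's side holds only 17%, not > 50%.
So Aditi Khoury does not control Pellion.

No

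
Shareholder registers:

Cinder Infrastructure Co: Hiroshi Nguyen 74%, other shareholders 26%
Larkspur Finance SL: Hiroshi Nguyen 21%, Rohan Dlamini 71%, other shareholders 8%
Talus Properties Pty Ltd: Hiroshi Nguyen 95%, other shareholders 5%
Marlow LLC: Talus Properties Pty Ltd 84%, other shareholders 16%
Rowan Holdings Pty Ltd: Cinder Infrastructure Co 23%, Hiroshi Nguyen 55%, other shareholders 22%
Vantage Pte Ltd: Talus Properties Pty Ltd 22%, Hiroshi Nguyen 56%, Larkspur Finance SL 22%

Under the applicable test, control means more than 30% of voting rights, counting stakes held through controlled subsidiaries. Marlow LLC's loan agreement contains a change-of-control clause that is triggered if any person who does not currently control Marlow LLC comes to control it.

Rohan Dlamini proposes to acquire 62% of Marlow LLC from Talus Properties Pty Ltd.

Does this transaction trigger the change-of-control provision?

The purchase adds only to Rohan's holdings (Talus's stake shrinks), so Rohan is the only person who could newly come to control Marlow.
Rohan holds 71% of Larkspur, so Rohan controls Larkspur.
Neither Rohan nor any entity Rohan controls holds any voting interest in Marlow.
So before the transaction, Rohan does not control Marlow.
After the purchase, Rohan holds 62% of Marlow directly, and Talus's stake falls to 22%.
Rohan holds 62% of Marlow, so Rohan controls Marlow.
Rohan did not control Marlow before and does after, so the clause is triggered.

Yes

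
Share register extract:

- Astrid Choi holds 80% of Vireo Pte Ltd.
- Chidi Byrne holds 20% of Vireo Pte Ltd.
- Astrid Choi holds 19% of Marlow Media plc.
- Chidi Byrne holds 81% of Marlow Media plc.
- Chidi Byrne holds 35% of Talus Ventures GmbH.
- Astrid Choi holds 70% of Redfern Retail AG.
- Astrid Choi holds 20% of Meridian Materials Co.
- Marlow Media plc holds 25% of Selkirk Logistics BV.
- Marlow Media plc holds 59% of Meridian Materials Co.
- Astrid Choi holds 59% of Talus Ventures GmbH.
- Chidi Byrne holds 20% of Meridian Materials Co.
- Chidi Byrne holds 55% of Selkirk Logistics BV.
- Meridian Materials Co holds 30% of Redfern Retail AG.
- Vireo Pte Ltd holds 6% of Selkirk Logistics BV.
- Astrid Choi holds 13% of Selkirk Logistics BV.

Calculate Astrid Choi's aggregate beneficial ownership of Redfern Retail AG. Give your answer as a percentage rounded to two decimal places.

79.36%

Astrid reaches Redfern along 3 paths.
Via Marlow → Meridian: 19% × 59% × 30% = 3.363%.
Via Meridian: 20% × 30% = 6%.
Direct stake: 70% = 70%.
Total: 3.363% + 6% + 70% = 79.363%.
Rounded: 79.36%.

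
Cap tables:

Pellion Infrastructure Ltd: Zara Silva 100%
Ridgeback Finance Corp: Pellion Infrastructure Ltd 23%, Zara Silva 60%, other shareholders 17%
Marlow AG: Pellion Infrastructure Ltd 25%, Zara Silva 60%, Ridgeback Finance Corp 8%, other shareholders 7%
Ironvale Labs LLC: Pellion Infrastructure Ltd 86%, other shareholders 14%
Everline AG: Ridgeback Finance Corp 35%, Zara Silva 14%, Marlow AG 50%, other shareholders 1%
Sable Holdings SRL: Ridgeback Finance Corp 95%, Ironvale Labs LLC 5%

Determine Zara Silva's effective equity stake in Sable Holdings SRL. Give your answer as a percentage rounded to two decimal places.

Zara reaches Sable along 3 paths.
Via Pellion → Ridgeback: 100% × 23% × 95% = 21.85%.
Via Ridgeback: 60% × 95% = 57%.
Via Pellion → Ironvale: 100% × 86% × 5% = 4.3%.
Total: 21.85% + 57% + 4.3% = 83.15%.

83.15%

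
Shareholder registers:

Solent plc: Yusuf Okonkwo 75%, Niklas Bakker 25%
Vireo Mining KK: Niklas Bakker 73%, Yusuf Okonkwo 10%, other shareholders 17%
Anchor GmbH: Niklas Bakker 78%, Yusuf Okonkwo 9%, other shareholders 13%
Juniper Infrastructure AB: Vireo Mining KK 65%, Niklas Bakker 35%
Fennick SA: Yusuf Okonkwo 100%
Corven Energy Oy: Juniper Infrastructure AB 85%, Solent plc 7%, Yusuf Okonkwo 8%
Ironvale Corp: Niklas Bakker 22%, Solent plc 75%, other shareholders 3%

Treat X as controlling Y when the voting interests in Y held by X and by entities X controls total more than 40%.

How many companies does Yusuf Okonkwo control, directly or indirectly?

3

Yusuf holds 75% of Solent, so Yusuf controls Solent.
Yusuf holds 100% of Fennick, so Yusuf controls Fennick.
Solent holds 75% of Ironvale, so Yusuf controls Ironvale.
No other company's threshold is met.
Yusuf controls 3 companies.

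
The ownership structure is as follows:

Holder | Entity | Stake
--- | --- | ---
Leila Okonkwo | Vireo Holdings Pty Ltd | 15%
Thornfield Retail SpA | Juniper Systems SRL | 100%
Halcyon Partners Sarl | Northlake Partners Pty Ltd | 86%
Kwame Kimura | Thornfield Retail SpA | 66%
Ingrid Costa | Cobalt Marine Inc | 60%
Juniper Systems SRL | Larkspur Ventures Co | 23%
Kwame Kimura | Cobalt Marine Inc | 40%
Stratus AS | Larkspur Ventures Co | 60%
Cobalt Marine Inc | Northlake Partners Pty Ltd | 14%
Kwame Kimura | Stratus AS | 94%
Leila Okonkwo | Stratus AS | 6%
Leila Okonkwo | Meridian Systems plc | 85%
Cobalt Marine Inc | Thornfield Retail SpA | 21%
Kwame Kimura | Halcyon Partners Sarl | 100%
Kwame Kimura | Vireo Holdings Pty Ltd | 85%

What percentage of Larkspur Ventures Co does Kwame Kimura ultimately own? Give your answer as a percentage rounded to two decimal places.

73.51%

Kwame reaches Larkspur along 3 paths.
Via Cobalt → Thornfield → Juniper: 40% × 21% × 100% × 23% = 1.932%.
Via Thornfield → Juniper: 66% × 100% × 23% = 15.18%.
Via Stratus: 94% × 60% = 56.4%.
Total: 1.932% + 15.18% + 56.4% = 73.512%.
Rounded: 73.51%.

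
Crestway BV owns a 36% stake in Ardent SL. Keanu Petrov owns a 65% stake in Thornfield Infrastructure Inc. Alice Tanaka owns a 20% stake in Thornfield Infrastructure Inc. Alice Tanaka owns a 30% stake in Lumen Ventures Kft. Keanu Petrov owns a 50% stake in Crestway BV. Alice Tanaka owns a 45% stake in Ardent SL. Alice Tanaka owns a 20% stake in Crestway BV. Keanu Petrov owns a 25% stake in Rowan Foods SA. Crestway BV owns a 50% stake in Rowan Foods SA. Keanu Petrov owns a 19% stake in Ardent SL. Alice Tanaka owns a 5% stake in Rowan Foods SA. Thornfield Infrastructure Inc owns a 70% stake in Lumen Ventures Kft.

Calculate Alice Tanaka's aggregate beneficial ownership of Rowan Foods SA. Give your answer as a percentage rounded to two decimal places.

15.00%

Alice reaches Rowan along 2 paths.
Direct stake: 5% = 5%.
Via Crestway: 20% × 50% = 10%.
Total: 5% + 10% = 15%.
Rounded: 15.00%.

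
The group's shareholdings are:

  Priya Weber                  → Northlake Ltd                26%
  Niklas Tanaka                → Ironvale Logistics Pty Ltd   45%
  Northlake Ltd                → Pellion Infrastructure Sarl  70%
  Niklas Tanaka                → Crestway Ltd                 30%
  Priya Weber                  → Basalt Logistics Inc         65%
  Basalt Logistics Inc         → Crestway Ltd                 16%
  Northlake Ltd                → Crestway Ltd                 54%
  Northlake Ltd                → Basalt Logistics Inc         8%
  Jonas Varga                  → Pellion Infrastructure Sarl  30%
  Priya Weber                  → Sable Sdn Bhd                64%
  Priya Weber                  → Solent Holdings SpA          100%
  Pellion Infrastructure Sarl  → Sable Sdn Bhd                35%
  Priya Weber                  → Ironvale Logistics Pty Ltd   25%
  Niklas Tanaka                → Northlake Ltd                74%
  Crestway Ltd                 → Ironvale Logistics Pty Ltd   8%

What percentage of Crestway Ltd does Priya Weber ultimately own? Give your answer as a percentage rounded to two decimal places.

Priya reaches Crestway along 3 paths.
Via Northlake: 26% × 54% = 14.04%.
Via Basalt: 65% × 16% = 10.4%.
Via Northlake → Basalt: 26% × 8% × 16% = 0.3328%.
Total: 14.04% + 10.4% + 0.3328% = 24.7728%.
Rounded: 24.77%.

24.77%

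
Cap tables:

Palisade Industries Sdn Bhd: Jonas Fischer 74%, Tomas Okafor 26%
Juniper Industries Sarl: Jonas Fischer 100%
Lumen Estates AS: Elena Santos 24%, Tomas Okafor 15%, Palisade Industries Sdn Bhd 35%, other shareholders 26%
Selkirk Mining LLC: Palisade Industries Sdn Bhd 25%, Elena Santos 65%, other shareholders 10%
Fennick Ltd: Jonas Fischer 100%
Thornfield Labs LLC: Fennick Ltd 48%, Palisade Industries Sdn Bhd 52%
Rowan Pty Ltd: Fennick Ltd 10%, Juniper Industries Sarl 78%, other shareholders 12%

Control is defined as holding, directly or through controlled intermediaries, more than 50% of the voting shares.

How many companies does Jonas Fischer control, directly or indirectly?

5

Jonas holds 74% of Palisade, so Jonas controls Palisade.
Jonas holds 100% of Juniper, so Jonas controls Juniper.
Jonas holds 100% of Fennick, so Jonas controls Fennick.
Fennick and Palisade together hold 48% + 52% = 100% of Thornfield, so Jonas controls Thornfield.
Fennick and Juniper together hold 10% + 78% = 88% of Rowan, so Jonas controls Rowan.
No other company's threshold is met.
Jonas controls 5 companies.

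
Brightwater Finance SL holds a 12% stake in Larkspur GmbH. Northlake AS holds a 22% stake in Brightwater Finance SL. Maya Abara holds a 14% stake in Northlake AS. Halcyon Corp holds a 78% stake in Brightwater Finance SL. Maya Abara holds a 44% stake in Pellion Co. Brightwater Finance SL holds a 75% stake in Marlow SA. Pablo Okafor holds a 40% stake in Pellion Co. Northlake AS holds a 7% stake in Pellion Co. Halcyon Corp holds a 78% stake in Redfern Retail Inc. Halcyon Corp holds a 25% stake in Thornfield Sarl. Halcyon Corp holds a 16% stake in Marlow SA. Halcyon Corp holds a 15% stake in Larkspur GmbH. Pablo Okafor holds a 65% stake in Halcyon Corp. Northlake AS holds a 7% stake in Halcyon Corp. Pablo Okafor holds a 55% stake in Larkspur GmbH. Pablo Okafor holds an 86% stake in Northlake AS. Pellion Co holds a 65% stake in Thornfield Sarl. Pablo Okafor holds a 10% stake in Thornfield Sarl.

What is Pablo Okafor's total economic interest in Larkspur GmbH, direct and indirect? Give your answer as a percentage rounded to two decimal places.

Pablo reaches Larkspur along 6 paths.
Direct stake: 55% = 55%.
Via Halcyon: 65% × 15% = 9.75%.
Via Northlake → Halcyon: 86% × 7% × 15% = 0.903%.
Via Halcyon → Brightwater: 65% × 78% × 12% = 6.084%.
Via Northlake → Halcyon → Brightwater: 86% × 7% × 78% × 12% = 0.563472%.
Via Northlake → Brightwater: 86% × 22% × 12% = 2.2704%.
Total: 55% + 9.75% + 0.903% + 6.084% + 0.563472% + 2.2704% = 74.570872%.
Rounded: 74.57%.

74.57%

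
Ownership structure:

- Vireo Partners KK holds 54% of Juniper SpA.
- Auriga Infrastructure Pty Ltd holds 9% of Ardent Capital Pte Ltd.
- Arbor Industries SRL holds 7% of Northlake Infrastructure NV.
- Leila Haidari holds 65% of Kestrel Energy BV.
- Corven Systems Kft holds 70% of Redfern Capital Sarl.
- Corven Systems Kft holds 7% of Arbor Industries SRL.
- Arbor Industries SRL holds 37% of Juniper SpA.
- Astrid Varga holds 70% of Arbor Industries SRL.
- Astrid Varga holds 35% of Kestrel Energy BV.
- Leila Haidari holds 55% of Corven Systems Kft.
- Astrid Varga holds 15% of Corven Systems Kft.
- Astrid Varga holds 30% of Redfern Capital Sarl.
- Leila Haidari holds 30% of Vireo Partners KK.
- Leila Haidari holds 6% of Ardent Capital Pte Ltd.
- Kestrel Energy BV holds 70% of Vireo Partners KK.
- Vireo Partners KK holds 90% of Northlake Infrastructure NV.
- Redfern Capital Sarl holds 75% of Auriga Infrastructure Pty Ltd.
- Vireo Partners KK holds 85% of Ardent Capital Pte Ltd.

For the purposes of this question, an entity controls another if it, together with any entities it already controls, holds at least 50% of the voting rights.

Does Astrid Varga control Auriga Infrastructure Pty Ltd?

No

Astrid holds 70% of Arbor, so Astrid controls Arbor.
Neither Astrid nor any entity Astrid controls holds any voting interest in Auriga.
So Astrid does not control Auriga.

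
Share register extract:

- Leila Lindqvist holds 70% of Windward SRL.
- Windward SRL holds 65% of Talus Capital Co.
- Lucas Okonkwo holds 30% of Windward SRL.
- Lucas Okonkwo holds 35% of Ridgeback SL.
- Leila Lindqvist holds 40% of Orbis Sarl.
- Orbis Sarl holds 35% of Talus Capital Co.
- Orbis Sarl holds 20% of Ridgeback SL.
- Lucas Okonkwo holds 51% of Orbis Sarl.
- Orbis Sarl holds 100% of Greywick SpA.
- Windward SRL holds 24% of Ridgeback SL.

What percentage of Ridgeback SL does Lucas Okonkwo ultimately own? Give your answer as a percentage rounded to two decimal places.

52.40%

Lucas reaches Ridgeback along 3 paths.
Direct stake: 35% = 35%.
Via Orbis: 51% × 20% = 10.2%.
Via Windward: 30% × 24% = 7.2%.
Total: 35% + 10.2% + 7.2% = 52.4%.
Rounded: 52.40%.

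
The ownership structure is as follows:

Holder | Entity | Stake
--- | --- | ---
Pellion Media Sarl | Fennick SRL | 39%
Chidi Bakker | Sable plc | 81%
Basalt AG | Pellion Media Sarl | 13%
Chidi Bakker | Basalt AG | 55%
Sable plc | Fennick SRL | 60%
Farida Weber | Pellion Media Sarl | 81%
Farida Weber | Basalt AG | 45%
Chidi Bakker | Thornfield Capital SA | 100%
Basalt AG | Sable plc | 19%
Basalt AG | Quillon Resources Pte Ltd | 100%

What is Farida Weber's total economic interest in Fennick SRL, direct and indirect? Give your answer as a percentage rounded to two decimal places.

39.00%

Farida reaches Fennick along 3 paths.
Via Basalt → Sable: 45% × 19% × 60% = 5.13%.
Via Basalt → Pellion: 45% × 13% × 39% = 2.2815%.
Via Pellion: 81% × 39% = 31.59%.
Total: 5.13% + 2.2815% + 31.59% = 39.0015%.
Rounded: 39.00%.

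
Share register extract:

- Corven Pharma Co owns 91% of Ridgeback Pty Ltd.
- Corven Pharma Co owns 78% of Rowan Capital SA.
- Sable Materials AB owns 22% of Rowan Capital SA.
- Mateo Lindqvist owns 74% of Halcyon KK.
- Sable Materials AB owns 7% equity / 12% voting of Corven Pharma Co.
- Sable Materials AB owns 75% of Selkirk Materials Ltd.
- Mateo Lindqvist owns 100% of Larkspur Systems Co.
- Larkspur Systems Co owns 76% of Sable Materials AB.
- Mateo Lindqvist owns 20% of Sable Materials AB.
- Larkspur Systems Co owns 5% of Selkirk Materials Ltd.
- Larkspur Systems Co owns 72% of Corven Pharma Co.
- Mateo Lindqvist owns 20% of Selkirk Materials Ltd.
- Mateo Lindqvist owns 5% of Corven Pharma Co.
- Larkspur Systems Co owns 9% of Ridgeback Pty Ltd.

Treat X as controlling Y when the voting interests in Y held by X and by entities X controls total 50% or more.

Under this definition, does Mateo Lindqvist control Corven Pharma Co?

Yes

Mateo holds 100% of Larkspur, so Mateo controls Larkspur.
Larkspur and Mateo together hold 76% + 20% = 96% of Sable, so Mateo controls Sable.
Mateo and Sable and Larkspur together hold 5% + 12% + 72% = 89% of Corven, so Mateo controls Corven.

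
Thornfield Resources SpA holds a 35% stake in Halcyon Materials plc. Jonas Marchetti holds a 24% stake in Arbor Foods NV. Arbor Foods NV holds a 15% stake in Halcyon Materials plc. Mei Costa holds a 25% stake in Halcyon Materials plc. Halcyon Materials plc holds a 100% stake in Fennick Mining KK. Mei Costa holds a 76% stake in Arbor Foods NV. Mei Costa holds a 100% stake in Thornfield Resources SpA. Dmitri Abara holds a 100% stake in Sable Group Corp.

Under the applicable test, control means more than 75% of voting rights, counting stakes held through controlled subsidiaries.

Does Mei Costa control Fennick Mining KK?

Mei holds 100% of Thornfield, so Mei controls Thornfield.
Mei holds 76% of Arbor, so Mei controls Arbor.
Neither Mei nor any entity Mei controls holds any voting interest in Fennick.
So Mei does not control Fennick.

No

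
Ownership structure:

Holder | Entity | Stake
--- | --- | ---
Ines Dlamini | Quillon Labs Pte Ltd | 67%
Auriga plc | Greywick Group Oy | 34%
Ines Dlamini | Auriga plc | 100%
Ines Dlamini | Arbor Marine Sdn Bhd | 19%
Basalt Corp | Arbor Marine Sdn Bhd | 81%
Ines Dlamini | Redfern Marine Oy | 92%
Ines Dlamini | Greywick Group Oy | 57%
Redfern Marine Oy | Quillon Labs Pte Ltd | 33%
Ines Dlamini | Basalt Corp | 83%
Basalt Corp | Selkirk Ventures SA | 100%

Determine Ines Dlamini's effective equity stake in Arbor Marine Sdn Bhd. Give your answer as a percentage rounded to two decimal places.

86.23%

Ines reaches Arbor along 2 paths.
Direct stake: 19% = 19%.
Via Basalt: 83% × 81% = 67.23%.
Total: 19% + 67.23% = 86.23%.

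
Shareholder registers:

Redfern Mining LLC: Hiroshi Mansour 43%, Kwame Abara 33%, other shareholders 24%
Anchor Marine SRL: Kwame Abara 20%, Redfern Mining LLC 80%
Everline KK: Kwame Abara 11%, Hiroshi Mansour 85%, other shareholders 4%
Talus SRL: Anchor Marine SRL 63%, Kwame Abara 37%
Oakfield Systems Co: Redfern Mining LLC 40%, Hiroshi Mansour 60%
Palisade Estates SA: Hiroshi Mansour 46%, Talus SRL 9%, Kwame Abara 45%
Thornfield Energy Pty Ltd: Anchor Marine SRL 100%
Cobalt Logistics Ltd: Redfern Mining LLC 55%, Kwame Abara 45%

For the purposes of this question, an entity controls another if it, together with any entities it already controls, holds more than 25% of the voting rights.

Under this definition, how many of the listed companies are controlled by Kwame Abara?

Kwame holds 33% of Redfern, so Kwame controls Redfern.
Kwame and Redfern together hold 20% + 80% = 100% of Anchor, so Kwame controls Anchor.
Anchor and Kwame together hold 63% + 37% = 100% of Talus, so Kwame controls Talus.
Redfern holds 40% of Oakfield, so Kwame controls Oakfield.
Talus and Kwame together hold 9% + 45% = 54% of Palisade, so Kwame controls Palisade.
Anchor holds 100% of Thornfield, so Kwame controls Thornfield.
Redfern and Kwame together hold 55% + 45% = 100% of Cobalt, so Kwame controls Cobalt.
No other company's threshold is met.
Kwame controls 7 companies.

7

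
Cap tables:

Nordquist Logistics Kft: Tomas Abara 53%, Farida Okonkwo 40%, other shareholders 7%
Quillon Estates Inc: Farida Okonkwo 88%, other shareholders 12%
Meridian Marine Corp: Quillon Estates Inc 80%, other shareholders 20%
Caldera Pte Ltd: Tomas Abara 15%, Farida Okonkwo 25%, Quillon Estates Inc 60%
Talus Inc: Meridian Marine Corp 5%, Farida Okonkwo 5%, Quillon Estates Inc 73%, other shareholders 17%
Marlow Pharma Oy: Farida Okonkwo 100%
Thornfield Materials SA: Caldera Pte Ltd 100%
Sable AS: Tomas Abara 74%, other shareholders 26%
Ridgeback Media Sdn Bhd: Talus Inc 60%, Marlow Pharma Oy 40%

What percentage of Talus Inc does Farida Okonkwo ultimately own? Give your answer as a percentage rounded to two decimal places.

72.76%

Farida reaches Talus along 3 paths.
Via Quillon → Meridian: 88% × 80% × 5% = 3.52%.
Direct stake: 5% = 5%.
Via Quillon: 88% × 73% = 64.24%.
Total: 3.52% + 5% + 64.24% = 72.76%.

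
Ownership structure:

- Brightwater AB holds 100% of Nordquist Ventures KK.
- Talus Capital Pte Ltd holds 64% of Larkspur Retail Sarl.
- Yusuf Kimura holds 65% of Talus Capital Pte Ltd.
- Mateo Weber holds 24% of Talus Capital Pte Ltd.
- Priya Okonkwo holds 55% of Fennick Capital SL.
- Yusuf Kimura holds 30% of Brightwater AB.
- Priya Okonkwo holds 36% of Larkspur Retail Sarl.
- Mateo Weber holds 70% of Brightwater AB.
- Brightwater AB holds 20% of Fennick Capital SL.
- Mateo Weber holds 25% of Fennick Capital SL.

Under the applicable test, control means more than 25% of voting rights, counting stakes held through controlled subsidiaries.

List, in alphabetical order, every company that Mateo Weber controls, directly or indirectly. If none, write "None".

Mateo holds 70% of Brightwater, so Mateo controls Brightwater.
Brightwater holds 100% of Nordquist, so Mateo controls Nordquist.
Brightwater and Mateo together hold 20% + 25% = 45% of Fennick, so Mateo controls Fennick.
No other company's threshold is met.

Brightwater AB, Fennick Capital SL, Nordquist Ventures KK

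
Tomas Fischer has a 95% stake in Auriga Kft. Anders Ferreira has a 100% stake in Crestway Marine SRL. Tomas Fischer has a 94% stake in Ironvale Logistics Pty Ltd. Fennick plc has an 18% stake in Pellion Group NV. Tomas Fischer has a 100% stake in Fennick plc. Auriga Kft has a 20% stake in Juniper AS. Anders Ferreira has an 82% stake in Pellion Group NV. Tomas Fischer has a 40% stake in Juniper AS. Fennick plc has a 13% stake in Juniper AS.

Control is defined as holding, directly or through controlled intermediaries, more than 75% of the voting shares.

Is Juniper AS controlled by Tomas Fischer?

Tomas holds 100% of Fennick, so Tomas controls Fennick.
Tomas holds 95% of Auriga, so Tomas controls Auriga.
Tomas holds 94% of Ironvale, so Tomas controls Ironvale.
In Juniper, Tomas's side holds only 13% + 20% + 40% = 73%, not > 75%.
So Tomas does not control Juniper.

No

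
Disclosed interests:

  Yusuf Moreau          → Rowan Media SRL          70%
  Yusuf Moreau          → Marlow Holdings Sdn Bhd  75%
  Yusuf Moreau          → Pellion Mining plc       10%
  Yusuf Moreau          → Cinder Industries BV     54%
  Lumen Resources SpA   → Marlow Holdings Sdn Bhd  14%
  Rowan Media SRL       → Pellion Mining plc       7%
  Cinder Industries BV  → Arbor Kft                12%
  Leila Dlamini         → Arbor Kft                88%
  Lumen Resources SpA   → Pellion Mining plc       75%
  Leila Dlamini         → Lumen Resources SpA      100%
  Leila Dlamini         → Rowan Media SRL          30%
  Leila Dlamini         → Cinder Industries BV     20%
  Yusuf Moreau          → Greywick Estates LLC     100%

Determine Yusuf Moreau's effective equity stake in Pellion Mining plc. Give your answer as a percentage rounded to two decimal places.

Yusuf reaches Pellion along 2 paths.
Direct stake: 10% = 10%.
Via Rowan: 70% × 7% = 4.9%.
Total: 10% + 4.9% = 14.9%.
Rounded: 14.90%.

14.90%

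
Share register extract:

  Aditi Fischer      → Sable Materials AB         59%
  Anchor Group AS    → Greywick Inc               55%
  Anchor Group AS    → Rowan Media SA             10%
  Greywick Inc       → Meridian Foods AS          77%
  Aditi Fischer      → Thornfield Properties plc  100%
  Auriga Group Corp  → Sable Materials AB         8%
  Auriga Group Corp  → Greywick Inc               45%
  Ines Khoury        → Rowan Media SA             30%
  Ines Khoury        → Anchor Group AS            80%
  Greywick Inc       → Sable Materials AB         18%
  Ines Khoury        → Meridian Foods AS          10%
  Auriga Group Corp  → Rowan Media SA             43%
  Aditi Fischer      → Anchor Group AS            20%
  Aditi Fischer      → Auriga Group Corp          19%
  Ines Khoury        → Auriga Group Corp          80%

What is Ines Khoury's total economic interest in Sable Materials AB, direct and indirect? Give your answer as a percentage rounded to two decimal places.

Ines reaches Sable along 3 paths.
Via Anchor → Greywick: 80% × 55% × 18% = 7.92%.
Via Auriga → Greywick: 80% × 45% × 18% = 6.48%.
Via Auriga: 80% × 8% = 6.4%.
Total: 7.92% + 6.48% + 6.4% = 20.8%.
Rounded: 20.80%.

20.80%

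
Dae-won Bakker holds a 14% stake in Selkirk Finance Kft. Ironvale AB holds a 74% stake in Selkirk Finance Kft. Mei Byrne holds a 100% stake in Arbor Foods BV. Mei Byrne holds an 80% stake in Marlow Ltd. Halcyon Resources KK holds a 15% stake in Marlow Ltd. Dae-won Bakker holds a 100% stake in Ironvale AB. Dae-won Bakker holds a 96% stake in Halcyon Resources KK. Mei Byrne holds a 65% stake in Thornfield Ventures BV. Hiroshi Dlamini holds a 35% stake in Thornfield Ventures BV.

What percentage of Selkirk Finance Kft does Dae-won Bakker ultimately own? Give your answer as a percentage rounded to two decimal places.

88.00%

Dae-won reaches Selkirk along 2 paths.
Via Ironvale: 100% × 74% = 74%.
Direct stake: 14% = 14%.
Total: 74% + 14% = 88%.
Rounded: 88.00%.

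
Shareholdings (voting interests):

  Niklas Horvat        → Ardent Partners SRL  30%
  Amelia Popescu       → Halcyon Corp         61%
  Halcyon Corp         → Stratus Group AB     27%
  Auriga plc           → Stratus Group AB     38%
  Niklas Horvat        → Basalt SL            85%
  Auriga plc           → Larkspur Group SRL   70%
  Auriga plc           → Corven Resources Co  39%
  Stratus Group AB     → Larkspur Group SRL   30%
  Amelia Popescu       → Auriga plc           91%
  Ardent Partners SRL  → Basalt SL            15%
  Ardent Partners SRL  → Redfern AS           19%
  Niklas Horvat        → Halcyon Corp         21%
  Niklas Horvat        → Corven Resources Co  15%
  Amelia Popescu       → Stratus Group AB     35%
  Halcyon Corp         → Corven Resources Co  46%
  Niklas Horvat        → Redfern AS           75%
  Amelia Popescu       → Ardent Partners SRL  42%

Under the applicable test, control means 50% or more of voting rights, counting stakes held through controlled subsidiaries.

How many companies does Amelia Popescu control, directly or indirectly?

Amelia holds 91% of Auriga, so Amelia controls Auriga.
Amelia holds 61% of Halcyon, so Amelia controls Halcyon.
Amelia and Auriga and Halcyon together hold 35% + 38% + 27% = 100% of Stratus, so Amelia controls Stratus.
Auriga and Halcyon together hold 39% + 46% = 85% of Corven, so Amelia controls Corven.
Stratus and Auriga together hold 30% + 70% = 100% of Larkspur, so Amelia controls Larkspur.
No other company's threshold is met.
Amelia controls 5 companies.

5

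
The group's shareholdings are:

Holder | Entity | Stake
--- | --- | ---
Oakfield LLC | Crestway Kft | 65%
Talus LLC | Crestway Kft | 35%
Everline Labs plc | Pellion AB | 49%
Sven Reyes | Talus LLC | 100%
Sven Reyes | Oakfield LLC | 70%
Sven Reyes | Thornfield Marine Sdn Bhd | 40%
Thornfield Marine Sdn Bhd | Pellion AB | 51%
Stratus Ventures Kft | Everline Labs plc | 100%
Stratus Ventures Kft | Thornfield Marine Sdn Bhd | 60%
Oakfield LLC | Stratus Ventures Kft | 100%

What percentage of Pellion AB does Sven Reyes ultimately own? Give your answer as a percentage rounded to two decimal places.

Sven reaches Pellion along 3 paths.
Via Oakfield → Stratus → Everline: 70% × 100% × 100% × 49% = 34.3%.
Via Oakfield → Stratus → Thornfield: 70% × 100% × 60% × 51% = 21.42%.
Via Thornfield: 40% × 51% = 20.4%.
Total: 34.3% + 21.42% + 20.4% = 76.12%.

76.12%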